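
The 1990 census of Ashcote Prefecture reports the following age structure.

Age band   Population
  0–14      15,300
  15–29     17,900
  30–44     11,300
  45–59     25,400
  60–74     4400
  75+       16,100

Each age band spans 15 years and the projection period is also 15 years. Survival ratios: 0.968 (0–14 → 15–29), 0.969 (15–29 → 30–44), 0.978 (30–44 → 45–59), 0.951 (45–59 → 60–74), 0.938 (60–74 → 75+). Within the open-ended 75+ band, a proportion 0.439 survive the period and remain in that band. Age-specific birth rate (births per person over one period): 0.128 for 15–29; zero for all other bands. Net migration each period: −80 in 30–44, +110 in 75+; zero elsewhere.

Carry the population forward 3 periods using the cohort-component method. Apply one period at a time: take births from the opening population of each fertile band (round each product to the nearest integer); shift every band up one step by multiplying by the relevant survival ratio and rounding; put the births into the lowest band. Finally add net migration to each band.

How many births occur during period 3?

— Period 1 —
Births: 17900 × 0.128 = 2291
15–29: 15300 × 0.968 = 14810
30–44: 17900 × 0.969 = 17345
45–59: 11300 × 0.978 = 11051
60–74: 25400 × 0.951 = 24155
75+: 4400 × 0.938 + 16100 × 0.439 = 4127 + 7068 = 11195
Net migration: 30–44 − 80 → 17265; 75+ + 110 → 11305
→ [2291, 14810, 17265, 11051, 24155, 11305]
— Period 2 —
Births: 14810 × 0.128 = 1896
15–29: 2291 × 0.968 = 2218
30–44: 14810 × 0.969 = 14351
45–59: 17265 × 0.978 = 16885
60–74: 11051 × 0.951 = 10510
75+: 24155 × 0.938 + 11305 × 0.439 = 22657 + 4963 = 27620
Net migration: 30–44 − 80 → 14271; 75+ + 110 → 27730
→ [1896, 2218, 14271, 16885, 10510, 27730]
— Period 3 —
Births: 2218 × 0.128 = 284
15–29: 1896 × 0.968 = 1835
30–44: 2218 × 0.969 = 2149
45–59: 14271 × 0.978 = 13957
60–74: 16885 × 0.951 = 16058
75+: 10510 × 0.938 + 27730 × 0.439 = 9858 + 12173 = 22031
Net migration: 30–44 − 80 → 2069; 75+ + 110 → 22141
→ [284, 1835, 2069, 13957, 16058, 22141]

284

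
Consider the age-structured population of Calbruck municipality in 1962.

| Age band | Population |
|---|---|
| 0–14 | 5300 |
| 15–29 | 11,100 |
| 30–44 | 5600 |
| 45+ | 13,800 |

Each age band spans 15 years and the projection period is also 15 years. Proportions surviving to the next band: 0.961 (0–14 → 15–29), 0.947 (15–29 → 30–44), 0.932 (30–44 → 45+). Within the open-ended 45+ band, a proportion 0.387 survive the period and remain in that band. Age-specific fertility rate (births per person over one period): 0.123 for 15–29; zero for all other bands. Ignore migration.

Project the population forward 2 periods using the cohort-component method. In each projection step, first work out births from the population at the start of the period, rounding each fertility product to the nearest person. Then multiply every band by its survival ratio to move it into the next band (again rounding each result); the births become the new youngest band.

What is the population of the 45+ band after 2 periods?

[period 1]
Births: 11100 × 0.123 = 1365
15–29: 5300 × 0.961 = 5093
30–44: 11100 × 0.947 = 10512
45+: 5600 × 0.932 + 13800 × 0.387 = 5219 + 5341 = 10560
Giving 1365 / 5093 / 10512 / 10560.
[period 2]
Births: 5093 × 0.123 = 626
15–29: 1365 × 0.961 = 1312
30–44: 5093 × 0.947 = 4823
45+: 10512 × 0.932 + 10560 × 0.387 = 9797 + 4087 = 13884
Giving 626 / 1312 / 4823 / 13884.

13884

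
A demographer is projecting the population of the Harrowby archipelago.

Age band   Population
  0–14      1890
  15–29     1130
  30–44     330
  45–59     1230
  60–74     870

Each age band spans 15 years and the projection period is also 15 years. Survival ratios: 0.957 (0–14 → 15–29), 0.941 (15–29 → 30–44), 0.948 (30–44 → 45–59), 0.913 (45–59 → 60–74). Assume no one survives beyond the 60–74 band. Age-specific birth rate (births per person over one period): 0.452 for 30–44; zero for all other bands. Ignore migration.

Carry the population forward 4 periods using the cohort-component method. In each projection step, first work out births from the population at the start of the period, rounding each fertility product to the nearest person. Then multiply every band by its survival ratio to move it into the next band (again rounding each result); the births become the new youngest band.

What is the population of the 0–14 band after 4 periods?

61

After projecting period 1:
Births: 330 × 0.452 = 149
15–29: 1890 × 0.957 = 1809
30–44: 1130 × 0.941 = 1063
45–59: 330 × 0.948 = 313
60–74: 1230 × 0.913 = 1123
Population now: 0–14=149, 15–29=1809, 30–44=1063, 45–59=313, 60–74=1123
After projecting period 2:
Births: 1063 × 0.452 = 480
15–29: 149 × 0.957 = 143
30–44: 1809 × 0.941 = 1702
45–59: 1063 × 0.948 = 1008
60–74: 313 × 0.913 = 286
Population now: 0–14=480, 15–29=143, 30–44=1702, 45–59=1008, 60–74=286
After projecting period 3:
Births: 1702 × 0.452 = 769
15–29: 480 × 0.957 = 459
30–44: 143 × 0.941 = 135
45–59: 1702 × 0.948 = 1613
60–74: 1008 × 0.913 = 920
Population now: 0–14=769, 15–29=459, 30–44=135, 45–59=1613, 60–74=920
After projecting period 4:
Births: 135 × 0.452 = 61
15–29: 769 × 0.957 = 736
30–44: 459 × 0.941 = 432
45–59: 135 × 0.948 = 128
60–74: 1613 × 0.913 = 1473
Population now: 0–14=61, 15–29=736, 30–44=432, 45–59=128, 60–74=1473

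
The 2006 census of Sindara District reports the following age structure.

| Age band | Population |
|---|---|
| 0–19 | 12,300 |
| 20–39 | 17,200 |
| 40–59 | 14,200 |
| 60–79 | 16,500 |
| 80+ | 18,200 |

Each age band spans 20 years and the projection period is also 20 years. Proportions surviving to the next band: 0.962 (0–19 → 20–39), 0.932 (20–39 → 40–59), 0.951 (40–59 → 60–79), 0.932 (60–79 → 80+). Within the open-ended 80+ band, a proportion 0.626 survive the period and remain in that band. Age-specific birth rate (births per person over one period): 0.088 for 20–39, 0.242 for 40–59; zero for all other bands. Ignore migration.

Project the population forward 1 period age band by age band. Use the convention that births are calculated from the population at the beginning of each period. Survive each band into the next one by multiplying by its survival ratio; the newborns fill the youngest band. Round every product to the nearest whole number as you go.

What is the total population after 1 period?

Numbering the groups 1..5 from youngest to oldest:
[period 1]
Births: 17200 × 0.088 = 1514 ; 14200 × 0.242 = 3436 ⇒ total 4950
Group 2: 12300 × 0.962 = 11833
Group 3: 17200 × 0.932 = 16030
Group 4: 14200 × 0.951 = 13504
Group 5: 16500 × 0.932 + 18200 × 0.626 = 15378 + 11393 = 26771
End of period: [4950, 11833, 16030, 13504, 26771]
Total after period 1: 4950 + 11833 + 16030 + 13504 + 26771 = 73088

73088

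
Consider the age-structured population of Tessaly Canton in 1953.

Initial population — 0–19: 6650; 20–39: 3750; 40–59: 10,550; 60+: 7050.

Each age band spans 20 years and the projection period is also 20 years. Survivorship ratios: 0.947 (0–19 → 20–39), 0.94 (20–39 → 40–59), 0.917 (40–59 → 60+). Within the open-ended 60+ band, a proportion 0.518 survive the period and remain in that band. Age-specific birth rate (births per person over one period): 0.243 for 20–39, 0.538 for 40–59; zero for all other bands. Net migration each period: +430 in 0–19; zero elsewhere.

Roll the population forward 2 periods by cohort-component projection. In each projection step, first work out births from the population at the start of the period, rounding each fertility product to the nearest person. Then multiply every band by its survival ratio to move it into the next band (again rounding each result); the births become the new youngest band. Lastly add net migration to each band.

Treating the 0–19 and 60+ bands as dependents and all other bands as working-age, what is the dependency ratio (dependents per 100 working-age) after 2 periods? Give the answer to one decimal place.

(Groups numbered youngest = 1 to oldest = 4.)
[period 1]
Births: 3750 × 0.243 = 911, 10550 × 0.538 = 5676 → total 6587
Group 2: 6650 × 0.947 = 6298
Group 3: 3750 × 0.94 = 3525
Group 4: 10550 × 0.917 + 7050 × 0.518 = 9674 + 3652 = 13326
Net migration: Group 1 + 430 → 7017
End of period: [7017, 6298, 3525, 13326]
[period 2]
Births: 6298 × 0.243 = 1530, 3525 × 0.538 = 1896 → total 3426
Group 2: 7017 × 0.947 = 6645
Group 3: 6298 × 0.94 = 5920
Group 4: 3525 × 0.917 + 13326 × 0.518 = 3232 + 6903 = 10135
Net migration: Group 1 + 430 → 3856
End of period: [3856, 6645, 5920, 10135]
Dependents (band 0–19 + band 60+) = 3856 + 10135 = 13991; working-age = 12565; ratio = 13991/12565 × 100 = 111.3

111.3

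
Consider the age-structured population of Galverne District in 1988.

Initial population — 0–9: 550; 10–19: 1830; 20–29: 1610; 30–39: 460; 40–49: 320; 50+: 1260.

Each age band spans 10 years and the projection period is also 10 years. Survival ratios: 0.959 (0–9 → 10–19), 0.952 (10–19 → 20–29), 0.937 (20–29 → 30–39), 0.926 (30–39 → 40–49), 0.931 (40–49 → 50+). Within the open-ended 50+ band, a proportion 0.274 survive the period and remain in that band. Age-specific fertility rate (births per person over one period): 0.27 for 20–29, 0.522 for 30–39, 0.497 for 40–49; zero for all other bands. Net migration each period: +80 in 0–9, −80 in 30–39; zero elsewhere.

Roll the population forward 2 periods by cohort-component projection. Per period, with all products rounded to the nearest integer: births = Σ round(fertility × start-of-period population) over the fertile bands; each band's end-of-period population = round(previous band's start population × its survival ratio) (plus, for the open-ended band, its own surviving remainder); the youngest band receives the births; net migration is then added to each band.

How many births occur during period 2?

1428

After projecting period 1:
Births: 1610 × 0.27 = 435, 460 × 0.522 = 240, 320 × 0.497 = 159 → total 834
10–19: 550 × 0.959 = 527
20–29: 1830 × 0.952 = 1742
30–39: 1610 × 0.937 = 1509
40–49: 460 × 0.926 = 426
50+: 320 × 0.931 + 1260 × 0.274 = 298 + 345 = 643
Net migration: 0–9 + 80 → 914; 30–39 − 80 → 1429
→ [914, 527, 1742, 1429, 426, 643]
After projecting period 2:
Births: 1742 × 0.27 = 470, 1429 × 0.522 = 746, 426 × 0.497 = 212 → total 1428
10–19: 914 × 0.959 = 877
20–29: 527 × 0.952 = 502
30–39: 1742 × 0.937 = 1632
40–49: 1429 × 0.926 = 1323
50+: 426 × 0.931 + 643 × 0.274 = 397 + 176 = 573
Net migration: 0–9 + 80 → 1508; 30–39 − 80 → 1552
→ [1508, 877, 502, 1552, 1323, 573]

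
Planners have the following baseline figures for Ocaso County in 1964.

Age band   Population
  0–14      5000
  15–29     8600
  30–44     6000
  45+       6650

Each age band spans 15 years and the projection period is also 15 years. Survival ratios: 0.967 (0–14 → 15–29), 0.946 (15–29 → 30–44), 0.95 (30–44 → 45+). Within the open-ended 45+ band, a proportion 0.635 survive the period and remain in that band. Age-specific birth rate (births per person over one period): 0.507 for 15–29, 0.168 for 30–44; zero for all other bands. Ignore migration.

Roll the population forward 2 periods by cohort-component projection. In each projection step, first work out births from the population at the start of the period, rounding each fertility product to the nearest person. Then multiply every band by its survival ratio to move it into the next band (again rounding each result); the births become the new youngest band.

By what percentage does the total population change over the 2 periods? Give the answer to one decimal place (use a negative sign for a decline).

5.2

Numbering the groups 1..4 from youngest to oldest:
Period 1.
Births: 8600 × 0.507 = 4360, 6000 × 0.168 = 1008 ⇒ total 5368
Group 2: 5000 × 0.967 = 4835
Group 3: 8600 × 0.946 = 8136
Group 4: 6000 × 0.95 + 6650 × 0.635 = 5700 + 4223 = 9923
End of period: [5368, 4835, 8136, 9923]
Period 2.
Births: 4835 × 0.507 = 2451, 8136 × 0.168 = 1367 ⇒ total 3818
Group 2: 5368 × 0.967 = 5191
Group 3: 4835 × 0.946 = 4574
Group 4: 8136 × 0.95 + 9923 × 0.635 = 7729 + 6301 = 14030
End of period: [3818, 5191, 4574, 14030]
Total: 26250 → 27613; change = 1363; percentage change = 5.2%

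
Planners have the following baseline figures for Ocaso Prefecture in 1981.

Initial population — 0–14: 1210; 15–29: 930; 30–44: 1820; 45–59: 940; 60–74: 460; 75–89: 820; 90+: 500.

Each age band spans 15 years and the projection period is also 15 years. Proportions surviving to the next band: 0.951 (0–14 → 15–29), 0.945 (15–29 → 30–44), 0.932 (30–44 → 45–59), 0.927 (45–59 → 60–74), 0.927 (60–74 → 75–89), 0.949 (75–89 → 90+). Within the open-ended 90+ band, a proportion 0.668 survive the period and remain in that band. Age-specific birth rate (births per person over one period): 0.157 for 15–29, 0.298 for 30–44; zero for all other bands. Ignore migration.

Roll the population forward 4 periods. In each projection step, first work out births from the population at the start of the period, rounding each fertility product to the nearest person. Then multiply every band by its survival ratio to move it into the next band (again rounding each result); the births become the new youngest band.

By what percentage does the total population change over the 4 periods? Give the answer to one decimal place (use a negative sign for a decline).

-15.0

After projecting period 1:
Births: 930 × 0.157 = 146  |  1820 × 0.298 = 542 ⇒ total 688
15–29: 1210 × 0.951 = 1151
30–44: 930 × 0.945 = 879
45–59: 1820 × 0.932 = 1696
60–74: 940 × 0.927 = 871
75–89: 460 × 0.927 = 426
90+: 820 × 0.949 + 500 × 0.668 = 778 + 334 = 1112
→ [688, 1151, 879, 1696, 871, 426, 1112]
After projecting period 2:
Births: 1151 × 0.157 = 181  |  879 × 0.298 = 262 ⇒ total 443
15–29: 688 × 0.951 = 654
30–44: 1151 × 0.945 = 1088
45–59: 879 × 0.932 = 819
60–74: 1696 × 0.927 = 1572
75–89: 871 × 0.927 = 807
90+: 426 × 0.949 + 1112 × 0.668 = 404 + 743 = 1147
→ [443, 654, 1088, 819, 1572, 807, 1147]
After projecting period 3:
Births: 654 × 0.157 = 103  |  1088 × 0.298 = 324 ⇒ total 427
15–29: 443 × 0.951 = 421
30–44: 654 × 0.945 = 618
45–59: 1088 × 0.932 = 1014
60–74: 819 × 0.927 = 759
75–89: 1572 × 0.927 = 1457
90+: 807 × 0.949 + 1147 × 0.668 = 766 + 766 = 1532
→ [427, 421, 618, 1014, 759, 1457, 1532]
After projecting period 4:
Births: 421 × 0.157 = 66  |  618 × 0.298 = 184 ⇒ total 250
15–29: 427 × 0.951 = 406
30–44: 421 × 0.945 = 398
45–59: 618 × 0.932 = 576
60–74: 1014 × 0.927 = 940
75–89: 759 × 0.927 = 704
90+: 1457 × 0.949 + 1532 × 0.668 = 1383 + 1023 = 2406
→ [250, 406, 398, 576, 940, 704, 2406]
Total: 6680 → 5680; change = -1000; percentage change = -15.0%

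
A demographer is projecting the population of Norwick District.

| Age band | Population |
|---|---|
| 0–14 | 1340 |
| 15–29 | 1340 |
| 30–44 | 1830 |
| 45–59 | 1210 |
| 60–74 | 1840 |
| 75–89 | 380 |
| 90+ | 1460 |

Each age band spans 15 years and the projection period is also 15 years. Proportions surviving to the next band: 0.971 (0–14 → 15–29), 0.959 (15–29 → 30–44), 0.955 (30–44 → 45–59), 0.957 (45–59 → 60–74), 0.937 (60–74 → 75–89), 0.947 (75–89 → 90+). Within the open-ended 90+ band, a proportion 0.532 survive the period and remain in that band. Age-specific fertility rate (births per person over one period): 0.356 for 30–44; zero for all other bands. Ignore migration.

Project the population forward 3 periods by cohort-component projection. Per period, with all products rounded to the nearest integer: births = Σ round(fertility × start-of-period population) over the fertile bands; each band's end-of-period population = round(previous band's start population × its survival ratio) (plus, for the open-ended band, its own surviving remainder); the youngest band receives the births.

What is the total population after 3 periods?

Let group 1 be 0–14 through group 7 = 90+.
— Period 1 —
Births: 1830 * 0.356 = 651
Group 2: 1340 * 0.971 = 1301
Group 3: 1340 * 0.959 = 1285
Group 4: 1830 * 0.955 = 1748
Group 5: 1210 * 0.957 = 1158
Group 6: 1840 * 0.937 = 1724
Group 7: 380 * 0.947 + 1460 * 0.532 = 360 + 777 = 1137
→ [651, 1301, 1285, 1748, 1158, 1724, 1137]
— Period 2 —
Births: 1285 * 0.356 = 457
Group 2: 651 * 0.971 = 632
Group 3: 1301 * 0.959 = 1248
Group 4: 1285 * 0.955 = 1227
Group 5: 1748 * 0.957 = 1673
Group 6: 1158 * 0.937 = 1085
Group 7: 1724 * 0.947 + 1137 * 0.532 = 1633 + 605 = 2238
→ [457, 632, 1248, 1227, 1673, 1085, 2238]
— Period 3 —
Births: 1248 * 0.356 = 444
Group 2: 457 * 0.971 = 444
Group 3: 632 * 0.959 = 606
Group 4: 1248 * 0.955 = 1192
Group 5: 1227 * 0.957 = 1174
Group 6: 1673 * 0.937 = 1568
Group 7: 1085 * 0.947 + 2238 * 0.532 = 1027 + 1191 = 2218
→ [444, 444, 606, 1192, 1174, 1568, 2218]
Total after period 3: 444 + 444 + 606 + 1192 + 1174 + 1568 + 2218 = 7646

7646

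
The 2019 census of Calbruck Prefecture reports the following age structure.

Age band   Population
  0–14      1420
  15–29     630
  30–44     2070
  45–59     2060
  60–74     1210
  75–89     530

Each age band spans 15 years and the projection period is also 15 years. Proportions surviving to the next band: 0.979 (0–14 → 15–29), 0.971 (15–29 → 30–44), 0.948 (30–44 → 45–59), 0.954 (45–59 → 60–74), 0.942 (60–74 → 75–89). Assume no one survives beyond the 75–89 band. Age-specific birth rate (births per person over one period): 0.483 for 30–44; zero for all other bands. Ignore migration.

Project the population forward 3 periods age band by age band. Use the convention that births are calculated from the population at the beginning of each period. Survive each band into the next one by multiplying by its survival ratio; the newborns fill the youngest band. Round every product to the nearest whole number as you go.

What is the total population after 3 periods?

5489

Period 1:
Births: 2070 × 0.483 = 1000
15–29: 1420 × 0.979 = 1390
30–44: 630 × 0.971 = 612
45–59: 2070 × 0.948 = 1962
60–74: 2060 × 0.954 = 1965
75–89: 1210 × 0.942 = 1140
Giving 1000 / 1390 / 612 / 1962 / 1965 / 1140.
Period 2:
Births: 612 × 0.483 = 296
15–29: 1000 × 0.979 = 979
30–44: 1390 × 0.971 = 1350
45–59: 612 × 0.948 = 580
60–74: 1962 × 0.954 = 1872
75–89: 1965 × 0.942 = 1851
Giving 296 / 979 / 1350 / 580 / 1872 / 1851.
Period 3:
Births: 1350 × 0.483 = 652
15–29: 296 × 0.979 = 290
30–44: 979 × 0.971 = 951
45–59: 1350 × 0.948 = 1280
60–74: 580 × 0.954 = 553
75–89: 1872 × 0.942 = 1763
Giving 652 / 290 / 951 / 1280 / 553 / 1763.
Total after period 3: 652 + 290 + 951 + 1280 + 553 + 1763 = 5489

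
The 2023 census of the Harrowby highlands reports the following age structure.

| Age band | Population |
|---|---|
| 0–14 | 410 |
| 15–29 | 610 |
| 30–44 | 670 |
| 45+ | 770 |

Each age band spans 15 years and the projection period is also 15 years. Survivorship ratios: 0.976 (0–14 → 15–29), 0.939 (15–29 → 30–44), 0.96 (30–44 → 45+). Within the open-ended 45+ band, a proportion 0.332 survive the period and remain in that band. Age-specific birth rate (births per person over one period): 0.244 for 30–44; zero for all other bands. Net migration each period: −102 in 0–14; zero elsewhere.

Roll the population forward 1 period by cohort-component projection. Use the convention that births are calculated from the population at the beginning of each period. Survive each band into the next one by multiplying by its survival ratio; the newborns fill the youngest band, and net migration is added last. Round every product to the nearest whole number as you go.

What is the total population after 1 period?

Numbering the bands 1..4 from youngest to oldest:
Period 1.
Births: 670 × 0.244 = 163
Band 2: 410 × 0.976 = 400
Band 3: 610 × 0.939 = 573
Band 4: 670 × 0.96 + 770 × 0.332 = 643 + 256 = 899
Net migration: Band 1 − 102 → 61
→ [61, 400, 573, 899]
Total after period 1: 61 + 400 + 573 + 899 = 1933

1933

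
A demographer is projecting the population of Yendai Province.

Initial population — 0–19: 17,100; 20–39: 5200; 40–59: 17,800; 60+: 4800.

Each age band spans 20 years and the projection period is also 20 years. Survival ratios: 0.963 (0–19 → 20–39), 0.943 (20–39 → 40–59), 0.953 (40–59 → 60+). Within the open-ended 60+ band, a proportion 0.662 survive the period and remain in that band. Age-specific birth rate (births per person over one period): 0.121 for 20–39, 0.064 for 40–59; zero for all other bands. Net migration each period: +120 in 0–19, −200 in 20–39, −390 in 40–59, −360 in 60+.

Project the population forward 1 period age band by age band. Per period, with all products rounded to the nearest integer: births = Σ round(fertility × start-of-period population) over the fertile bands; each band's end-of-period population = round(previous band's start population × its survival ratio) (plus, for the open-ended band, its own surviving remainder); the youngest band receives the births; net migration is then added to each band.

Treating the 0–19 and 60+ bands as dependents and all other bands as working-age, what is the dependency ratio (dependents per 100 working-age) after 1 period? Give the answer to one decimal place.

104.3

Period 1:
Births: 5200 × 0.121 = 629, 17800 × 0.064 = 1139 ⇒ total 1768
20–39: 17100 × 0.963 = 16467
40–59: 5200 × 0.943 = 4904
60+: 17800 × 0.953 + 4800 × 0.662 = 16963 + 3178 = 20141
Net migration: 0–19 + 120 → 1888; 20–39 − 200 → 16267; 40–59 − 390 → 4514; 60+ − 360 → 19781
Giving 1888 / 16267 / 4514 / 19781.
Dependents (band 0–19 + band 60+) = 1888 + 19781 = 21669; working-age = 20781; ratio = 21669/20781 × 100 = 104.3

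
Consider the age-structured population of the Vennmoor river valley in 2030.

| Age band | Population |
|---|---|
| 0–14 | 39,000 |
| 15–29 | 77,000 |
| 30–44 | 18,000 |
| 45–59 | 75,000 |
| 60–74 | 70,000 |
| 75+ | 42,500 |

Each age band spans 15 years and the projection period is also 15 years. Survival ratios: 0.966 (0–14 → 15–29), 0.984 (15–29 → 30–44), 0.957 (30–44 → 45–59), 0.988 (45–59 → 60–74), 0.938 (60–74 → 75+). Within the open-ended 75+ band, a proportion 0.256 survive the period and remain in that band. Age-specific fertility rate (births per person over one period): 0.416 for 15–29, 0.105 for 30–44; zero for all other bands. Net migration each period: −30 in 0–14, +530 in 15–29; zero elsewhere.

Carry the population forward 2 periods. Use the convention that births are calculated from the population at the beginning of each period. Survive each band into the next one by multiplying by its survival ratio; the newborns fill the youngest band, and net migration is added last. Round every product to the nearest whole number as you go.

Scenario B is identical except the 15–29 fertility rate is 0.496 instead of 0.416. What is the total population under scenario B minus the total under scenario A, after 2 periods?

(Bands numbered youngest = 1 to oldest = 6.)
[period 1]
Births: 77000 * 0.416 = 32032 ; 18000 * 0.105 = 1890 → 33922
Band 2: 39000 * 0.966 = 37674
Band 3: 77000 * 0.984 = 75768
Band 4: 18000 * 0.957 = 17226
Band 5: 75000 * 0.988 = 74100
Band 6: 70000 * 0.938 + 42500 * 0.256 = 65660 + 10880 = 76540
Net migration: Band 1 − 30 → 33892; Band 2 + 530 → 38204
→ [33892, 38204, 75768, 17226, 74100, 76540]
[period 2]
Births: 38204 * 0.416 = 15893 ; 75768 * 0.105 = 7956 → 23849
Band 2: 33892 * 0.966 = 32740
Band 3: 38204 * 0.984 = 37593
Band 4: 75768 * 0.957 = 72510
Band 5: 17226 * 0.988 = 17019
Band 6: 74100 * 0.938 + 76540 * 0.256 = 69506 + 19594 = 89100
Net migration: Band 1 − 30 → 23819; Band 2 + 530 → 33270
→ [23819, 33270, 37593, 72510, 17019, 89100]
Scenario A total after 2 periods: 273311
Scenario B projection —
[period 1]
Births: 77000 * 0.496 = 38192 ; 18000 * 0.105 = 1890 → 40082
Band 2: 39000 * 0.966 = 37674
Band 3: 77000 * 0.984 = 75768
Band 4: 18000 * 0.957 = 17226
Band 5: 75000 * 0.988 = 74100
Band 6: 70000 * 0.938 + 42500 * 0.256 = 65660 + 10880 = 76540
Net migration: Band 1 − 30 → 40052; Band 2 + 530 → 38204
→ [40052, 38204, 75768, 17226, 74100, 76540]
[period 2]
Births: 38204 * 0.496 = 18949 ; 75768 * 0.105 = 7956 → 26905
Band 2: 40052 * 0.966 = 38690
Band 3: 38204 * 0.984 = 37593
Band 4: 75768 * 0.957 = 72510
Band 5: 17226 * 0.988 = 17019
Band 6: 74100 * 0.938 + 76540 * 0.256 = 69506 + 19594 = 89100
Net migration: Band 1 − 30 → 26875; Band 2 + 530 → 39220
→ [26875, 39220, 37593, 72510, 17019, 89100]
Scenario B total after 2 periods: 282317
Difference B − A = 282317 − 273311 = 9006

9006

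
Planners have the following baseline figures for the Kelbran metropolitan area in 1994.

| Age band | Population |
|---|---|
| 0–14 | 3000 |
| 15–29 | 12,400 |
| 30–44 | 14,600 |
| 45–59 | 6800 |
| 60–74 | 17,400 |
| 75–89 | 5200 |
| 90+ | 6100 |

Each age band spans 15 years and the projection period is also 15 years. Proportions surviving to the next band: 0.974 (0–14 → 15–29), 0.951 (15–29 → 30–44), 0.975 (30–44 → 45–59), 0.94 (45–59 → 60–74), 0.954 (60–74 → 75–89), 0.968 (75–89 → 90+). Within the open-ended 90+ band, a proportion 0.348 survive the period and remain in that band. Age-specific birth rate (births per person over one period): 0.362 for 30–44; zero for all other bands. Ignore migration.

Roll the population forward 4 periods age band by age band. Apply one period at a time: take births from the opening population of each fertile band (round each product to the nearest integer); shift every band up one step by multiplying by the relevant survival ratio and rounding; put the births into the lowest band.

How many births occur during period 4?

Period 1.
Births: 14600 * 0.362 = 5285
15–29: 3000 * 0.974 = 2922
30–44: 12400 * 0.951 = 11792
45–59: 14600 * 0.975 = 14235
60–74: 6800 * 0.94 = 6392
75–89: 17400 * 0.954 = 16600
90+: 5200 * 0.968 + 6100 * 0.348 = 5034 + 2123 = 7157
End of period: [5285, 2922, 11792, 14235, 6392, 16600, 7157]
Period 2.
Births: 11792 * 0.362 = 4269
15–29: 5285 * 0.974 = 5148
30–44: 2922 * 0.951 = 2779
45–59: 11792 * 0.975 = 11497
60–74: 14235 * 0.94 = 13381
75–89: 6392 * 0.954 = 6098
90+: 16600 * 0.968 + 7157 * 0.348 = 16069 + 2491 = 18560
End of period: [4269, 5148, 2779, 11497, 13381, 6098, 18560]
Period 3.
Births: 2779 * 0.362 = 1006
15–29: 4269 * 0.974 = 4158
30–44: 5148 * 0.951 = 4896
45–59: 2779 * 0.975 = 2710
60–74: 11497 * 0.94 = 10807
75–89: 13381 * 0.954 = 12765
90+: 6098 * 0.968 + 18560 * 0.348 = 5903 + 6459 = 12362
End of period: [1006, 4158, 4896, 2710, 10807, 12765, 12362]
Period 4.
Births: 4896 * 0.362 = 1772
15–29: 1006 * 0.974 = 980
30–44: 4158 * 0.951 = 3954
45–59: 4896 * 0.975 = 4774
60–74: 2710 * 0.94 = 2547
75–89: 10807 * 0.954 = 10310
90+: 12765 * 0.968 + 12362 * 0.348 = 12357 + 4302 = 16659
End of period: [1772, 980, 3954, 4774, 2547, 10310, 16659]

1772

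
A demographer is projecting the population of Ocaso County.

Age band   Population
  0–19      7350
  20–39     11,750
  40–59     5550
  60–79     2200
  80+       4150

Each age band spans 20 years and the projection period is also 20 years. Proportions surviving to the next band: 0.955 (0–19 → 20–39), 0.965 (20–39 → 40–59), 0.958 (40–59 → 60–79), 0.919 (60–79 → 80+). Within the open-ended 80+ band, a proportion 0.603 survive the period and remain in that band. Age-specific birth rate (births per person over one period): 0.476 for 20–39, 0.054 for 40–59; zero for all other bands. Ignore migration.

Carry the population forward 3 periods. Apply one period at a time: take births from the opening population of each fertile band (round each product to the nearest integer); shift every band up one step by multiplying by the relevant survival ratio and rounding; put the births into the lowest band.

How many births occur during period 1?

5893

Period 1:
Births: 11750 * 0.476 = 5593, 5550 * 0.054 = 300 ⇒ total 5893
20–39: 7350 * 0.955 = 7019
40–59: 11750 * 0.965 = 11339
60–79: 5550 * 0.958 = 5317
80+: 2200 * 0.919 + 4150 * 0.603 = 2022 + 2502 = 4524
Population now: 0–19=5893, 20–39=7019, 40–59=11339, 60–79=5317, 80+=4524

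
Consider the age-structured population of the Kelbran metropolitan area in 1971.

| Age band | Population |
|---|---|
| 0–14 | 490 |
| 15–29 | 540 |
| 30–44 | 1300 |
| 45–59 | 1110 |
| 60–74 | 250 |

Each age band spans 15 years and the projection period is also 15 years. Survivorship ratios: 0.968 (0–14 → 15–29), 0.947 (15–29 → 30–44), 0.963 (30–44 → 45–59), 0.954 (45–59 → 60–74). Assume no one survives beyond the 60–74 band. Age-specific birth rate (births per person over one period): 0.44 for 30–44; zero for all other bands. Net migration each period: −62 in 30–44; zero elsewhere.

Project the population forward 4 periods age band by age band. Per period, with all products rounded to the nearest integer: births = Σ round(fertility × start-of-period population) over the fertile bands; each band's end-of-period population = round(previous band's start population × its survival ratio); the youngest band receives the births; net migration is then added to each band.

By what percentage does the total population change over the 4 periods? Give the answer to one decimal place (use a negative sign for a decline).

-65.0

Numbering the groups 1..5 from youngest to oldest:
— Period 1 —
Births: 1300 * 0.44 = 572
Group 2: 490 * 0.968 = 474
Group 3: 540 * 0.947 = 511
Group 4: 1300 * 0.963 = 1252
Group 5: 1110 * 0.954 = 1059
Net migration: Group 3 − 62 → 449
Population now: 0–14=572, 15–29=474, 30–44=449, 45–59=1252, 60–74=1059
— Period 2 —
Births: 449 * 0.44 = 198
Group 2: 572 * 0.968 = 554
Group 3: 474 * 0.947 = 449
Group 4: 449 * 0.963 = 432
Group 5: 1252 * 0.954 = 1194
Net migration: Group 3 − 62 → 387
Population now: 0–14=198, 15–29=554, 30–44=387, 45–59=432, 60–74=1194
— Period 3 —
Births: 387 * 0.44 = 170
Group 2: 198 * 0.968 = 192
Group 3: 554 * 0.947 = 525
Group 4: 387 * 0.963 = 373
Group 5: 432 * 0.954 = 412
Net migration: Group 3 − 62 → 463
Population now: 0–14=170, 15–29=192, 30–44=463, 45–59=373, 60–74=412
— Period 4 —
Births: 463 * 0.44 = 204
Group 2: 170 * 0.968 = 165
Group 3: 192 * 0.947 = 182
Group 4: 463 * 0.963 = 446
Group 5: 373 * 0.954 = 356
Net migration: Group 3 − 62 → 120
Population now: 0–14=204, 15–29=165, 30–44=120, 45–59=446, 60–74=356
Total: 3690 → 1291; change = -2399; percentage change = -65.0%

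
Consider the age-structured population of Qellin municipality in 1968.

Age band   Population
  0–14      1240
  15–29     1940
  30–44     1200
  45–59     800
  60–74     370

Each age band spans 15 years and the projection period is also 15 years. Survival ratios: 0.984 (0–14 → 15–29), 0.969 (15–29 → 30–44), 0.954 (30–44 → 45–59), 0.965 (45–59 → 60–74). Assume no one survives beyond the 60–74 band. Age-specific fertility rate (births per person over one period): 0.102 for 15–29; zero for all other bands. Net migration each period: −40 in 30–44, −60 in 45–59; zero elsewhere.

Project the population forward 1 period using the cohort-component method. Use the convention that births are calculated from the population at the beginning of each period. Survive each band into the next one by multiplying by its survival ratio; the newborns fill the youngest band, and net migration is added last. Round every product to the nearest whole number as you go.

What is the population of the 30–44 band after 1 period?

Let band 1 be 0–14 through band 5 = 60–74.
After projecting period 1:
Births: 1940 × 0.102 = 198
Band 2: 1240 × 0.984 = 1220
Band 3: 1940 × 0.969 = 1880
Band 4: 1200 × 0.954 = 1145
Band 5: 800 × 0.965 = 772
Net migration: Band 3 − 40 → 1840; Band 4 − 60 → 1085
Giving 198 / 1220 / 1840 / 1085 / 772.

1840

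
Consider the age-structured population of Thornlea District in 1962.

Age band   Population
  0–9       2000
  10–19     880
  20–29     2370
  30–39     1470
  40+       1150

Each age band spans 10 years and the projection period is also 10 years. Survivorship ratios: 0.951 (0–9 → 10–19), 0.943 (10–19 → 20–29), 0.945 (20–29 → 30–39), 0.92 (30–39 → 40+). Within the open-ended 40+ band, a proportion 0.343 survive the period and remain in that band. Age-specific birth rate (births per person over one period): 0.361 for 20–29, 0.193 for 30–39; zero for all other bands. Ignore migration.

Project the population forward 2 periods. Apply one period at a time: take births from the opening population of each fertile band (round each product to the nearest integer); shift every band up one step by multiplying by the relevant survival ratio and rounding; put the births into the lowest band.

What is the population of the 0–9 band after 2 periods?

Period 1:
Births: 2370 × 0.361 = 856  |  1470 × 0.193 = 284 — total 1140
10–19: 2000 × 0.951 = 1902
20–29: 880 × 0.943 = 830
30–39: 2370 × 0.945 = 2240
40+: 1470 × 0.92 + 1150 × 0.343 = 1352 + 394 = 1746
Population now: 0–9=1140, 10–19=1902, 20–29=830, 30–39=2240, 40+=1746
Period 2:
Births: 830 × 0.361 = 300  |  2240 × 0.193 = 432 — total 732
10–19: 1140 × 0.951 = 1084
20–29: 1902 × 0.943 = 1794
30–39: 830 × 0.945 = 784
40+: 2240 × 0.92 + 1746 × 0.343 = 2061 + 599 = 2660
Population now: 0–9=732, 10–19=1084, 20–29=1794, 30–39=784, 40+=2660

732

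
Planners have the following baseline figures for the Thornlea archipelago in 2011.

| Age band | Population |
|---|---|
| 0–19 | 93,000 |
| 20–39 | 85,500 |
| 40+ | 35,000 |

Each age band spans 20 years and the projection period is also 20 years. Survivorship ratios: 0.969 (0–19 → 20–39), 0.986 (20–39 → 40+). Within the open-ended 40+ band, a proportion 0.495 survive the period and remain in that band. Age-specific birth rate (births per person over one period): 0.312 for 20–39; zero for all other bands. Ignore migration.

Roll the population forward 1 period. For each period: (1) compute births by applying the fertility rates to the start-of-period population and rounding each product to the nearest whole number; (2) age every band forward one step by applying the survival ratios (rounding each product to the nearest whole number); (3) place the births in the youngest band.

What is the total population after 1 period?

(Groups numbered youngest = 1 to oldest = 3.)
— Period 1 —
Births: 85500 × 0.312 = 26676
Group 2: 93000 × 0.969 = 90117
Group 3: 85500 × 0.986 + 35000 × 0.495 = 84303 + 17325 = 101628
Population now: 0–19=26676, 20–39=90117, 40+=101628
Total after period 1: 26676 + 90117 + 101628 = 218421

218421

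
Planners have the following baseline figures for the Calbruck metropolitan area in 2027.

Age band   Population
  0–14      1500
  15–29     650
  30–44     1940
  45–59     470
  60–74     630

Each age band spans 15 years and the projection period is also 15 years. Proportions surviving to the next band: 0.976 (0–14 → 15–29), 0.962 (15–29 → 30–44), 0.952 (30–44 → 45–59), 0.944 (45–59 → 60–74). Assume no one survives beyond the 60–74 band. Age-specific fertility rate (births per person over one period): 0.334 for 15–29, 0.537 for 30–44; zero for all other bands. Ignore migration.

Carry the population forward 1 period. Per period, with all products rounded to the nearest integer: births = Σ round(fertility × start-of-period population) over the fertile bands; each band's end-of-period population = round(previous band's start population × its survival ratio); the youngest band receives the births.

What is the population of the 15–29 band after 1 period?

1464

(Bands numbered youngest = 1 to oldest = 5.)
— Period 1 —
Births: 650 × 0.334 = 217, 1940 × 0.537 = 1042 → 1259
Band 2: 1500 × 0.976 = 1464
Band 3: 650 × 0.962 = 625
Band 4: 1940 × 0.952 = 1847
Band 5: 470 × 0.944 = 444
→ [1259, 1464, 625, 1847, 444]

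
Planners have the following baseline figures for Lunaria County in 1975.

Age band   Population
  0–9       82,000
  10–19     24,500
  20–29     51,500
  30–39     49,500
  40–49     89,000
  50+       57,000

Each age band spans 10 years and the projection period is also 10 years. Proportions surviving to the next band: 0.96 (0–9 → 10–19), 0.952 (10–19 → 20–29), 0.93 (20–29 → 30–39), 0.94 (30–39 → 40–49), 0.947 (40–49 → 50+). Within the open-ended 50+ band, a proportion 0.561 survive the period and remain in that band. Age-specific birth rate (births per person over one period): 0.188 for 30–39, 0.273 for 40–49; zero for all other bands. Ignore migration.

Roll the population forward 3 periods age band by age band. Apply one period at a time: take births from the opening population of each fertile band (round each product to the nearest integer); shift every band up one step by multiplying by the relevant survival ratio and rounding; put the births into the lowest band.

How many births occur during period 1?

Period 1.
Births: 49500 × 0.188 = 9306  |  89000 × 0.273 = 24297 ⇒ total 33603
10–19: 82000 × 0.96 = 78720
20–29: 24500 × 0.952 = 23324
30–39: 51500 × 0.93 = 47895
40–49: 49500 × 0.94 = 46530
50+: 89000 × 0.947 + 57000 × 0.561 = 84283 + 31977 = 116260
End of period: [33603, 78720, 23324, 47895, 46530, 116260]

33603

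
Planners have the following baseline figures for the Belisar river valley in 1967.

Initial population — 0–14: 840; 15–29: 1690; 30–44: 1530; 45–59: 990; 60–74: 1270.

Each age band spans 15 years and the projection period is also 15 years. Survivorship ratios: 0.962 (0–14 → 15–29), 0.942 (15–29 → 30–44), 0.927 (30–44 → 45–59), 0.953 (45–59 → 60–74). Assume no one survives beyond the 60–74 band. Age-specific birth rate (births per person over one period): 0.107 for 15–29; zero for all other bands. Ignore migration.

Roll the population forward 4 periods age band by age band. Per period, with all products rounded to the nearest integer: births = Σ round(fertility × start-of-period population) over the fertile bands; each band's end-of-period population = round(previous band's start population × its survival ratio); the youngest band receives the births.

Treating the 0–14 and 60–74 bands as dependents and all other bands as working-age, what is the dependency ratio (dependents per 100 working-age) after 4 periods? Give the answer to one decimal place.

274.6

Numbering the groups 1..5 from youngest to oldest:
Period 1:
Births: 1690 × 0.107 = 181
Group 2: 840 × 0.962 = 808
Group 3: 1690 × 0.942 = 1592
Group 4: 1530 × 0.927 = 1418
Group 5: 990 × 0.953 = 943
End of period: [181, 808, 1592, 1418, 943]
Period 2:
Births: 808 × 0.107 = 86
Group 2: 181 × 0.962 = 174
Group 3: 808 × 0.942 = 761
Group 4: 1592 × 0.927 = 1476
Group 5: 1418 × 0.953 = 1351
End of period: [86, 174, 761, 1476, 1351]
Period 3:
Births: 174 × 0.107 = 19
Group 2: 86 × 0.962 = 83
Group 3: 174 × 0.942 = 164
Group 4: 761 × 0.927 = 705
Group 5: 1476 × 0.953 = 1407
End of period: [19, 83, 164, 705, 1407]
Period 4:
Births: 83 × 0.107 = 9
Group 2: 19 × 0.962 = 18
Group 3: 83 × 0.942 = 78
Group 4: 164 × 0.927 = 152
Group 5: 705 × 0.953 = 672
End of period: [9, 18, 78, 152, 672]
Dependents (band 0–14 + band 60–74) = 9 + 672 = 681; working-age = 248; ratio = 681/248 × 100 = 274.6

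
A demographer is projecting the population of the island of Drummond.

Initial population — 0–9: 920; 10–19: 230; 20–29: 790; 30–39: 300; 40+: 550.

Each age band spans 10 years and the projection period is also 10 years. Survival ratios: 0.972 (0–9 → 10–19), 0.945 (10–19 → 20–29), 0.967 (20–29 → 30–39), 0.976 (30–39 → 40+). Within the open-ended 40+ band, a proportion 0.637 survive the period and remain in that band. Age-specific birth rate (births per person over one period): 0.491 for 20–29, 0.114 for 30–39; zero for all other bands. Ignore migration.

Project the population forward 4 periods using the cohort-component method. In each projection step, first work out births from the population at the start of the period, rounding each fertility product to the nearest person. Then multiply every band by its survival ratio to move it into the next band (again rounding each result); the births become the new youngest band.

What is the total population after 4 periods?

2659

Numbering the groups 1..5 from youngest to oldest:
Period 1:
Births: 790 × 0.491 = 388 ; 300 × 0.114 = 34 ⇒ total 422
Group 2: 920 × 0.972 = 894
Group 3: 230 × 0.945 = 217
Group 4: 790 × 0.967 = 764
Group 5: 300 × 0.976 + 550 × 0.637 = 293 + 350 = 643
Population now: 0–9=422, 10–19=894, 20–29=217, 30–39=764, 40+=643
Period 2:
Births: 217 × 0.491 = 107 ; 764 × 0.114 = 87 ⇒ total 194
Group 2: 422 × 0.972 = 410
Group 3: 894 × 0.945 = 845
Group 4: 217 × 0.967 = 210
Group 5: 764 × 0.976 + 643 × 0.637 = 746 + 410 = 1156
Population now: 0–9=194, 10–19=410, 20–29=845, 30–39=210, 40+=1156
Period 3:
Births: 845 × 0.491 = 415 ; 210 × 0.114 = 24 ⇒ total 439
Group 2: 194 × 0.972 = 189
Group 3: 410 × 0.945 = 387
Group 4: 845 × 0.967 = 817
Group 5: 210 × 0.976 + 1156 × 0.637 = 205 + 736 = 941
Population now: 0–9=439, 10–19=189, 20–29=387, 30–39=817, 40+=941
Period 4:
Births: 387 × 0.491 = 190 ; 817 × 0.114 = 93 ⇒ total 283
Group 2: 439 × 0.972 = 427
Group 3: 189 × 0.945 = 179
Group 4: 387 × 0.967 = 374
Group 5: 817 × 0.976 + 941 × 0.637 = 797 + 599 = 1396
Population now: 0–9=283, 10–19=427, 20–29=179, 30–39=374, 40+=1396
Total after period 4: 283 + 427 + 179 + 374 + 1396 = 2659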